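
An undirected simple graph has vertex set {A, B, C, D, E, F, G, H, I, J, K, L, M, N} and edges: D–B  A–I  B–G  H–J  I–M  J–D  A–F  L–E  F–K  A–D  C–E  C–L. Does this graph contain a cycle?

Yes

The graph has 14 vertices, 12 edges, and 3 connected components.
One cycle is C-E-L-C.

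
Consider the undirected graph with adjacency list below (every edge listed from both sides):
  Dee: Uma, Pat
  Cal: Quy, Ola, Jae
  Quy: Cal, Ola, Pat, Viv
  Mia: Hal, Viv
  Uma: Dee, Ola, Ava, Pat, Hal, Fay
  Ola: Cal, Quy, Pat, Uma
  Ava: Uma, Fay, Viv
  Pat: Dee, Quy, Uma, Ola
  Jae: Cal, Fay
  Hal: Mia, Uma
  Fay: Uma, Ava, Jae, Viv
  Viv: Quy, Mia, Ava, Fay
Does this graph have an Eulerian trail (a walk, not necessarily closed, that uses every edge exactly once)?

Yes

Degrees: Dee:2, Cal:3, Quy:4, Mia:2, Uma:6, Ola:4, Ava:3, Pat:4, Jae:2, Hal:2, Fay:4, Viv:4
Odd-degree vertices: Cal, Ava (2 total).
The non-isolated vertices are connected and exactly 2 have odd degree, so an Eulerian trail exists (from Cal to Ava).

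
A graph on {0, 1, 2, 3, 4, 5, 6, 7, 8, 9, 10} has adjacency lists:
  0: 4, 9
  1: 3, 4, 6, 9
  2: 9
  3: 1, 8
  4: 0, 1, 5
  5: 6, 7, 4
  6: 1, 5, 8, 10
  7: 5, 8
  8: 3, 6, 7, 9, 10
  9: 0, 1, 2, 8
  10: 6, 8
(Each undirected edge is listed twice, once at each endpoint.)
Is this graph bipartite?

The cycle 8-6-10-8 has length 3, which is odd, so the graph is not bipartite.

No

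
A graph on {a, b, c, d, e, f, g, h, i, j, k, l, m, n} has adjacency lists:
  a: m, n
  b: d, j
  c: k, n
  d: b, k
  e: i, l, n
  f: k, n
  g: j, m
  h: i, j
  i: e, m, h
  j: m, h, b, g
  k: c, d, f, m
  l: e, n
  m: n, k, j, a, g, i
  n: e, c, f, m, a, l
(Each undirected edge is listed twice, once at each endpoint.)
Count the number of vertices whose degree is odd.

Degrees: a:2, b:2, c:2, d:2, e:3, f:2, g:2, h:2, i:3, j:4, k:4, l:2, m:6, n:6
Odd-degree vertices: e, i.

2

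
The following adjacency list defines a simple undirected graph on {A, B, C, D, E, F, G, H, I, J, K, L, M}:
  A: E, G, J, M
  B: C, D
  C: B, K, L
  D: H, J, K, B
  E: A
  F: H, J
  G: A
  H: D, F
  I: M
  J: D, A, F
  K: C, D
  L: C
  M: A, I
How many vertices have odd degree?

Degrees: A:4, B:2, C:3, D:4, E:1, F:2, G:1, H:2, I:1, J:3, K:2, L:1, M:2
Odd-degree vertices: C, E, G, I, J, L.

6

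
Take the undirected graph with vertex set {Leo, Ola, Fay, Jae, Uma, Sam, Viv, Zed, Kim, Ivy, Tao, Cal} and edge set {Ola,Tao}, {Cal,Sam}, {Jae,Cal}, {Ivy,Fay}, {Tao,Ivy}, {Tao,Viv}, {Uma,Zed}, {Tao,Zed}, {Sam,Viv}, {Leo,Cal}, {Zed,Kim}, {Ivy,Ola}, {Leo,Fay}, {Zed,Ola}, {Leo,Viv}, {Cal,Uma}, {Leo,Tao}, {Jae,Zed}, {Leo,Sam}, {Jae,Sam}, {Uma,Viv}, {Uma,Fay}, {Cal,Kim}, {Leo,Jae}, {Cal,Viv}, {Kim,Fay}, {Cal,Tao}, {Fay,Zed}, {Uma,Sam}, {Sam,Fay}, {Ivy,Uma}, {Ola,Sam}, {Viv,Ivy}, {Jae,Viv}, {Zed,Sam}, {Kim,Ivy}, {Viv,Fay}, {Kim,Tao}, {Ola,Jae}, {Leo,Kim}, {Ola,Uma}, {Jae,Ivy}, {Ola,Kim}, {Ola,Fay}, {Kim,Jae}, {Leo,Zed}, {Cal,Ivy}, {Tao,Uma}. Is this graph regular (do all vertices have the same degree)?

Degrees: Leo:8, Ola:8, Fay:8, Jae:8, Uma:8, Sam:8, Viv:8, Zed:8, Kim:8, Ivy:8, Tao:8, Cal:8
Every vertex has degree 8, so the graph is 8-regular.

Yes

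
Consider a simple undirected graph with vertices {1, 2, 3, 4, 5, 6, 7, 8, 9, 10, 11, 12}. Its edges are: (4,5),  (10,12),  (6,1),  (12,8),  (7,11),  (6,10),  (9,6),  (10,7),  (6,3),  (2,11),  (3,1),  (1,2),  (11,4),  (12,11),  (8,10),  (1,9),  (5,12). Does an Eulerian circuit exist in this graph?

Yes

Degrees: 1:4, 2:2, 3:2, 4:2, 5:2, 6:4, 7:2, 8:2, 9:2, 10:4, 11:4, 12:4
Every vertex has even degree and the edges form a single connected piece, so an Eulerian circuit exists.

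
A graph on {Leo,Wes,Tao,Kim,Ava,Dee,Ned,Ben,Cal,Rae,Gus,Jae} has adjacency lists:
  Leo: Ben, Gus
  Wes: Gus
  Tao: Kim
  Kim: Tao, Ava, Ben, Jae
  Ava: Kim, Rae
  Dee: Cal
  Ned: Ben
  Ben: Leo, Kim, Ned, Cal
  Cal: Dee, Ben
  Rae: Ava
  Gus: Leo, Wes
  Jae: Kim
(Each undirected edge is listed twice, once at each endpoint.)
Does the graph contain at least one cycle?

No

The graph has 12 vertices, 11 edges, and 1 connected component.
Since 11 = 12 - 1, the graph is a forest and contains no cycle.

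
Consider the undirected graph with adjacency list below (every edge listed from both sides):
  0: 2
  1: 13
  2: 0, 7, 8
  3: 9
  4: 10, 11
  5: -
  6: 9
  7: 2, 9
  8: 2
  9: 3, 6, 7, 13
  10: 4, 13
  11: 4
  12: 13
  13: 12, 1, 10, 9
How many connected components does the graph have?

Component: {5}
Component: {0, 1, 2, 3, 4, 6, 7, 8, 9, 10, 11, 12, 13}

2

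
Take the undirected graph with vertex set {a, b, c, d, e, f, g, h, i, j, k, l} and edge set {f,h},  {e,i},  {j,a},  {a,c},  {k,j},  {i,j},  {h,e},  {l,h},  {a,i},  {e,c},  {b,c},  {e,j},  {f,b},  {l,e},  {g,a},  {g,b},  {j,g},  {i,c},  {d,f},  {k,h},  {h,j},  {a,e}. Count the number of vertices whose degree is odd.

6

Degrees: a:5, b:3, c:4, d:1, e:6, f:3, g:3, h:5, i:4, j:6, k:2, l:2
Odd-degree vertices: a, b, d, f, g, h.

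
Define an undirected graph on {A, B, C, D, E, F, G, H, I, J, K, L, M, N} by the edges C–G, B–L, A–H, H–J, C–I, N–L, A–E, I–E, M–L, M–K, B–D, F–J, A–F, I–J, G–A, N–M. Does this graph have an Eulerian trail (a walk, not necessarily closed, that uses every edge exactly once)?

No

Degrees: A:4, B:2, C:2, D:1, E:2, F:2, G:2, H:2, I:3, J:3, K:1, L:3, M:3, N:2
Odd-degree vertices: D, I, J, K, L, M (6 total).
An Eulerian trail requires 0 or 2 odd-degree vertices; here there are 6.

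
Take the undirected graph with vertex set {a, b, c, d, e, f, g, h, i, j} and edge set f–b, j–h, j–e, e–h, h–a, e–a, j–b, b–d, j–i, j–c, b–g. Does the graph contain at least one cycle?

The graph has 10 vertices, 11 edges, and 1 connected component.
One cycle is a-h-j-e-a.

Yes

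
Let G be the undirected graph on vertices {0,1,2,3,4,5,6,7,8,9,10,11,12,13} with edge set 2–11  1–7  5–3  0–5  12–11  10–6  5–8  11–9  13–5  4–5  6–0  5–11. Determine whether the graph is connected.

Component: {1, 7}
Component: {0, 2, 3, 4, 5, 6, 8, 9, 10, 11, 12, 13}
There are 2 separate components, so the graph is not connected.

No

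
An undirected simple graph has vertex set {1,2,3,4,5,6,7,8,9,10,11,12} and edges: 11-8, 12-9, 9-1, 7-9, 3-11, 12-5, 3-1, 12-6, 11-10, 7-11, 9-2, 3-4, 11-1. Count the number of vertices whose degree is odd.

Degrees: 1:3, 2:1, 3:3, 4:1, 5:1, 6:1, 7:2, 8:1, 9:4, 10:1, 11:5, 12:3
Odd-degree vertices: 1, 2, 3, 4, 5, 6, 8, 10, 11, 12.

10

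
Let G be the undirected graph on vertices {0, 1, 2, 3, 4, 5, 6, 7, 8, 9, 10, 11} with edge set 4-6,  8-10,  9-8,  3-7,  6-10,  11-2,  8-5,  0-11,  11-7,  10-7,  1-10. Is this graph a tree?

The graph has 12 vertices and 11 edges.
Connected and |E| = |V| - 1, which characterizes a tree.

Yes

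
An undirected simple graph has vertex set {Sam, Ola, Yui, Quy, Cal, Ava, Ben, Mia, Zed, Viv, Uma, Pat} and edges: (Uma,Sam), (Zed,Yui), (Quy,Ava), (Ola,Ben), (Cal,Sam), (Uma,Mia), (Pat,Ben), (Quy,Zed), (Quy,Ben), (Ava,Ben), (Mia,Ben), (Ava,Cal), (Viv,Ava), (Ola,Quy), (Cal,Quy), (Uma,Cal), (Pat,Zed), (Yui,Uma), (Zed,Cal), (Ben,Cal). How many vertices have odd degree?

Degrees: Sam:2, Ola:2, Yui:2, Quy:5, Cal:6, Ava:4, Ben:6, Mia:2, Zed:4, Viv:1, Uma:4, Pat:2
Odd-degree vertices: Quy, Viv.

2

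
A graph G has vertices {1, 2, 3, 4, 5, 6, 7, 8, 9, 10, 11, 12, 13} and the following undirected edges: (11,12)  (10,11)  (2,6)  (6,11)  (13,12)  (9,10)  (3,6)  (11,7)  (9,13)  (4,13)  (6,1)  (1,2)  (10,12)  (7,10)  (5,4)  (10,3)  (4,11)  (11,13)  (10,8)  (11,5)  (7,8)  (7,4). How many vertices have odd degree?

2

Degrees: 1:2, 2:2, 3:2, 4:4, 5:2, 6:4, 7:4, 8:2, 9:2, 10:6, 11:7, 12:3, 13:4
Odd-degree vertices: 11, 12.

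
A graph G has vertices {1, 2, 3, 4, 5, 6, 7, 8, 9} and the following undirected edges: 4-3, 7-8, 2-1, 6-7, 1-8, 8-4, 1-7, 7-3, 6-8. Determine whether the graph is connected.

Component: {5}
Component: {9}
Component: {1, 2, 3, 4, 6, 7, 8}
There are 3 separate components, so the graph is not connected.

No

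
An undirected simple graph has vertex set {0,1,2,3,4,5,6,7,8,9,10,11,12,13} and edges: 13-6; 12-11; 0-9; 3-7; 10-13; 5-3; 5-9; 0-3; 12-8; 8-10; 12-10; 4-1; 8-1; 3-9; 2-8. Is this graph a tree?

|V| = 14, |E| = 15.
It is not connected, so it is not a tree.

No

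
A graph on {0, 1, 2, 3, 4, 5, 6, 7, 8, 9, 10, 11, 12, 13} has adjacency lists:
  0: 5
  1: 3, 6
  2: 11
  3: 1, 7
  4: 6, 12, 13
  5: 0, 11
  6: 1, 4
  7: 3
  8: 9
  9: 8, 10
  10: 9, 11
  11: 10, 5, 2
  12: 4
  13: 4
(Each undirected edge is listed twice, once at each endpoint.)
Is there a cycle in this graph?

The graph has 14 vertices, 12 edges, and 2 connected components.
Since 12 = 14 - 2, the graph is a forest and contains no cycle.

No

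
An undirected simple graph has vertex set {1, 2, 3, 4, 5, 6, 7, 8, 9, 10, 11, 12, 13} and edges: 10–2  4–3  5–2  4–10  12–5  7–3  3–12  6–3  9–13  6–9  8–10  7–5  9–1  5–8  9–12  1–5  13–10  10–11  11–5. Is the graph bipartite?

Color {3, 5, 9, 10} black and {1, 2, 4, 6, 7, 8, 11, 12, 13} white. No edge joins two same-colored vertices, so the graph is bipartite.

Yes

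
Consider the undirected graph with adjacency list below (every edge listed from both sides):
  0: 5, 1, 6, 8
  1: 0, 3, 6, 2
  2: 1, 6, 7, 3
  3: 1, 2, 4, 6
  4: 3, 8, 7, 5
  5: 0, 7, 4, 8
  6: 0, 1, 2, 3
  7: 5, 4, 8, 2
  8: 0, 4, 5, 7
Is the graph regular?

Degrees: 0:4, 1:4, 2:4, 3:4, 4:4, 5:4, 6:4, 7:4, 8:4
Every vertex has degree 4, so the graph is 4-regular.

Yes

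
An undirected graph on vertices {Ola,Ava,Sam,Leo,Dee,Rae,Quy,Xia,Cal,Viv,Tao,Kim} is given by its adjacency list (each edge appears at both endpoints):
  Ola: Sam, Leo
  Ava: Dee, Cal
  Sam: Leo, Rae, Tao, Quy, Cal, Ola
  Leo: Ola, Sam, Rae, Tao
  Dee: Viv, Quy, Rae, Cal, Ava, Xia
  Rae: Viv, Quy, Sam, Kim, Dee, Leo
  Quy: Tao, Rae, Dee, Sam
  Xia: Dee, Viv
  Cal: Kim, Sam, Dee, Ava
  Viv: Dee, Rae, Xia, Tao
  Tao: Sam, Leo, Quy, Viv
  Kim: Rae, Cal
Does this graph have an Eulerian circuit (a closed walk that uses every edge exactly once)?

Degrees: Ola:2, Ava:2, Sam:6, Leo:4, Dee:6, Rae:6, Quy:4, Xia:2, Cal:4, Viv:4, Tao:4, Kim:2
Every vertex has even degree and the edges form a single connected piece, so an Eulerian circuit exists.

Yes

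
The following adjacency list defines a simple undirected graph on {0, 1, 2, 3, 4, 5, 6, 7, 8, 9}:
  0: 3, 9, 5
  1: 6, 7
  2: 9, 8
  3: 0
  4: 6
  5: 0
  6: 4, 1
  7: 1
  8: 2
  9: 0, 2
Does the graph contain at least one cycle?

The graph has 10 vertices, 8 edges, and 2 connected components.
A forest on 10 vertices with 2 components has exactly 8 edges, which matches — so no cycle.

No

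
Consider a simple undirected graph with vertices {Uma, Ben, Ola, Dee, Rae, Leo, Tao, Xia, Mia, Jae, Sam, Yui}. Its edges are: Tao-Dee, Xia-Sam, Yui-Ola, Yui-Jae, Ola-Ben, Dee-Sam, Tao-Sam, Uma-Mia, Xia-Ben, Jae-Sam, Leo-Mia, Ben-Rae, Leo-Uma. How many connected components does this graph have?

2

Component: {Uma, Leo, Mia}
Component: {Ben, Ola, Dee, Rae, Tao, Xia, Jae, Sam, Yui}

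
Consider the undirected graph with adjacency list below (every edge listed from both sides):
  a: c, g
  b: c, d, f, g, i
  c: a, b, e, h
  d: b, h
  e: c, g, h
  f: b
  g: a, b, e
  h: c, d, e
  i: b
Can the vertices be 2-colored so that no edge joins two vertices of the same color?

No

The cycle c-h-e-c has length 3, which is odd, so the graph is not bipartite.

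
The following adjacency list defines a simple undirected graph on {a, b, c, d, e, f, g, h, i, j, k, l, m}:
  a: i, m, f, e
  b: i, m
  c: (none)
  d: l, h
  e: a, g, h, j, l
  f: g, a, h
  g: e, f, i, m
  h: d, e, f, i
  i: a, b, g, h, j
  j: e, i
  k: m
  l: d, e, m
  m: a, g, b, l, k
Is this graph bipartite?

Yes

A valid 2-coloring puts {c, d, e, f, i, m} on one side and {a, b, g, h, j, k, l} on the other; every edge crosses between the two sides.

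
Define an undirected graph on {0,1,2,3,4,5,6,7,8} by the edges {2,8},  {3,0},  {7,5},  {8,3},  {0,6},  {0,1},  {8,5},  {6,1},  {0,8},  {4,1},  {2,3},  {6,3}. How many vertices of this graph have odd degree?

Degrees: 0:4, 1:3, 2:2, 3:4, 4:1, 5:2, 6:3, 7:1, 8:4
Odd-degree vertices: 1, 4, 6, 7.

4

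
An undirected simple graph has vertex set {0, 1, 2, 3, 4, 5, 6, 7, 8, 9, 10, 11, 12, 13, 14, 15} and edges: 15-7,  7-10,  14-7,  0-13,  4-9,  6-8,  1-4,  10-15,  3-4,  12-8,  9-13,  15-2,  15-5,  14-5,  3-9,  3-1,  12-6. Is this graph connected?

No

Component: {11}
Component: {6, 8, 12}
Component: {0, 1, 3, 4, 9, 13}
Component: {2, 5, 7, 10, 14, 15}
No edge joins these 4 groups, so the graph is disconnected.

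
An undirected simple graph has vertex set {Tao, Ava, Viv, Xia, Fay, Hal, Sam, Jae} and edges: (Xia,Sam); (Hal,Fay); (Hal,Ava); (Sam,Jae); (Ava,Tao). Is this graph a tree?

The graph has 8 vertices and 5 edges.
It is not connected, so it is not a tree.

No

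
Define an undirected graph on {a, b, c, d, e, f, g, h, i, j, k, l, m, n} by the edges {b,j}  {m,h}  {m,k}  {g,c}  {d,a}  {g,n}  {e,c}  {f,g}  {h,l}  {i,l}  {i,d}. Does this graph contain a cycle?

No

The graph has 14 vertices, 11 edges, and 3 connected components.
Since 11 = 14 - 3, the graph is a forest and contains no cycle.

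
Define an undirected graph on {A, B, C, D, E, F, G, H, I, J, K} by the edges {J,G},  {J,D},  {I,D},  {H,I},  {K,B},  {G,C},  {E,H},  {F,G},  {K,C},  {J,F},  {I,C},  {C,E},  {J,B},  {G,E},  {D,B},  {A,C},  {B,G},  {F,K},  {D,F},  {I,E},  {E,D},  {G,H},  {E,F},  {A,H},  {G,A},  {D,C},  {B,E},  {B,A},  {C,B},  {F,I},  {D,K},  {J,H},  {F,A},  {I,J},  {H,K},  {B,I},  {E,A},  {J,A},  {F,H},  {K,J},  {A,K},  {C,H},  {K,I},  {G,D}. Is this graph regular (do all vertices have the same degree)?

Yes

Degrees: A:8, B:8, C:8, D:8, E:8, F:8, G:8, H:8, I:8, J:8, K:8
Every vertex has degree 8, so the graph is 8-regular.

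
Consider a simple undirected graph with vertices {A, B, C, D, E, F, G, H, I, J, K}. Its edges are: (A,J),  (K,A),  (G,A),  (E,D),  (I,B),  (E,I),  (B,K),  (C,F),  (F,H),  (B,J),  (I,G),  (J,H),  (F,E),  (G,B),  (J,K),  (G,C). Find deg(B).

4

Neighbors of B: G, I, J, K.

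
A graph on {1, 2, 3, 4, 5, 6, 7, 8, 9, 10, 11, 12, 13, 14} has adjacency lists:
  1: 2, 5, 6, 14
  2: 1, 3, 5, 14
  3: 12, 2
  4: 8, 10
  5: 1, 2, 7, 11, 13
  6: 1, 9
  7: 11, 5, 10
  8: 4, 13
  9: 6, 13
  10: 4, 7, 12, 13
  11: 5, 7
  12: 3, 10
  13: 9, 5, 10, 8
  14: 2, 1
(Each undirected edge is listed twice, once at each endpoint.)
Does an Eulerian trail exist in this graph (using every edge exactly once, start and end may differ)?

Degrees: 1:4, 2:4, 3:2, 4:2, 5:5, 6:2, 7:3, 8:2, 9:2, 10:4, 11:2, 12:2, 13:4, 14:2
Odd-degree vertices: 5, 7 (2 total).
With 2 odd-degree vertices and all edges in one connected piece, an Eulerian trail exists (from 5 to 7).

Yes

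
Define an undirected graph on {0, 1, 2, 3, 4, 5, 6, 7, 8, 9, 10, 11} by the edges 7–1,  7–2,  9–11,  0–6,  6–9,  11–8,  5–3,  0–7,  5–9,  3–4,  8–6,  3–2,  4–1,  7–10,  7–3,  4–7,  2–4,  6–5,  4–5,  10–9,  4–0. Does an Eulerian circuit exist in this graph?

Degrees: 0:3, 1:2, 2:3, 3:4, 4:6, 5:4, 6:4, 7:6, 8:2, 9:4, 10:2, 11:2
0, 2 have odd degree; an Eulerian circuit needs every degree to be even, so none exists.

No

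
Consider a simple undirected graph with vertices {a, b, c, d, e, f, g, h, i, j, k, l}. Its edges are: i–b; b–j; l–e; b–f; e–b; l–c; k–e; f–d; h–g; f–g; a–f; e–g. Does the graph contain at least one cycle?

Yes

|V| = 12, |E| = 12, number of components = 1.
One cycle is f-g-e-b-f.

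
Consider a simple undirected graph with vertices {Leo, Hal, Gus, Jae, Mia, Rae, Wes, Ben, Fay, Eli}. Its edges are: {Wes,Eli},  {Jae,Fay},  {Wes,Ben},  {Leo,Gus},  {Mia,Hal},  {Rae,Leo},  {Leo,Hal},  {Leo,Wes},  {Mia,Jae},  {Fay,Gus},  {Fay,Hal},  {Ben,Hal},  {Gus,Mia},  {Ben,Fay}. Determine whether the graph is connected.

A breadth-first search from Leo visits Leo, Hal, Gus, Rae, Wes, Ben, Fay, Mia, Eli, Jae — all 10 vertices — so the graph is connected.

Yes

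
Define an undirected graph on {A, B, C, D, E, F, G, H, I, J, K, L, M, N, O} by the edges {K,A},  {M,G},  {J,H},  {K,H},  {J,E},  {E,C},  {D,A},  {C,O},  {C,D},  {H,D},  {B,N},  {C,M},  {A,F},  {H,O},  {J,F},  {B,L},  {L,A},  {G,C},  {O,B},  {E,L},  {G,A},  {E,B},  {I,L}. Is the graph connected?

Starting from A and exploring outward reaches every vertex (A, L, F, G, D, K, E, I, B, J, M, C, H, O, N); the graph is connected.

Yes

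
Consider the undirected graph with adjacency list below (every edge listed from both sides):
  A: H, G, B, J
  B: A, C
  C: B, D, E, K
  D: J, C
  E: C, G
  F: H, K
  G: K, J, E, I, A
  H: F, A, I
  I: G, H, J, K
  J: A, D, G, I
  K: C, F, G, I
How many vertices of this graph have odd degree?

2

Degrees: A:4, B:2, C:4, D:2, E:2, F:2, G:5, H:3, I:4, J:4, K:4
Odd-degree vertices: G, H.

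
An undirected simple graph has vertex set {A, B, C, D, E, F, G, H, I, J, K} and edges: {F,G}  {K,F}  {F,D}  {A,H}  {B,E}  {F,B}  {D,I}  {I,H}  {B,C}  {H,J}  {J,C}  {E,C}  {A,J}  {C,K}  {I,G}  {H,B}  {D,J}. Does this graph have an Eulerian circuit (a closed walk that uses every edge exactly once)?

Degrees: A:2, B:4, C:4, D:3, E:2, F:4, G:2, H:4, I:3, J:4, K:2
D, I have odd degree; an Eulerian circuit needs every degree to be even, so none exists.

No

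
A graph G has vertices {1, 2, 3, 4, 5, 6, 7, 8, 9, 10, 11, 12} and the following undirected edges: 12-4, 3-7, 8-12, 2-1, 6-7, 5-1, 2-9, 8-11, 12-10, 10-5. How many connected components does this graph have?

2

Component: {3, 6, 7}
Component: {1, 2, 4, 5, 8, 9, 10, 11, 12}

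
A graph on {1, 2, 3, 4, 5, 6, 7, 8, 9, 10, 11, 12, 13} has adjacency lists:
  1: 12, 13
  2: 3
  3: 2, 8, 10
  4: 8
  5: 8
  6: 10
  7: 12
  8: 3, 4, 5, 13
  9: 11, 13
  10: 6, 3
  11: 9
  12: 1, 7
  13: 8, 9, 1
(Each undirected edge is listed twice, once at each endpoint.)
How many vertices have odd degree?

8

Degrees: 1:2, 2:1, 3:3, 4:1, 5:1, 6:1, 7:1, 8:4, 9:2, 10:2, 11:1, 12:2, 13:3
Odd-degree vertices: 2, 3, 4, 5, 6, 7, 11, 13.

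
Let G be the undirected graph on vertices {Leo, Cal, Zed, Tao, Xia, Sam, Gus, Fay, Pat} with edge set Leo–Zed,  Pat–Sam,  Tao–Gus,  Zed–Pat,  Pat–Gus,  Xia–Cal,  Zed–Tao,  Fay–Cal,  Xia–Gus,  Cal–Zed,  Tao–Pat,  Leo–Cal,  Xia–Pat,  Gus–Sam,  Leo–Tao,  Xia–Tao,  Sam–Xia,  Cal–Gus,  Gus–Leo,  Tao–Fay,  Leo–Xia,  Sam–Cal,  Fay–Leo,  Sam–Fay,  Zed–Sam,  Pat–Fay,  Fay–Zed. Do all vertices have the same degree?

Yes

Degrees: Leo:6, Cal:6, Zed:6, Tao:6, Xia:6, Sam:6, Gus:6, Fay:6, Pat:6
Every vertex has degree 6, so the graph is 6-regular.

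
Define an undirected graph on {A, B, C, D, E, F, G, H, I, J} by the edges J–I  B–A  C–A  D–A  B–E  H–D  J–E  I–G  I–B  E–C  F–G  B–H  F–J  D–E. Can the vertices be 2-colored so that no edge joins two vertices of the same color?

Yes

Color {B, C, D, G, J} black and {A, E, F, H, I} white. No edge joins two same-colored vertices, so the graph is bipartite.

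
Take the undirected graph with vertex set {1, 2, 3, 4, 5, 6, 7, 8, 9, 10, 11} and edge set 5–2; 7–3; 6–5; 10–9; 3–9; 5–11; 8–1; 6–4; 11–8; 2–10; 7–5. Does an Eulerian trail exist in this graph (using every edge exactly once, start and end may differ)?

Yes

Degrees: 1:1, 2:2, 3:2, 4:1, 5:4, 6:2, 7:2, 8:2, 9:2, 10:2, 11:2
Odd-degree vertices: 1, 4 (2 total).
The non-isolated vertices are connected and exactly 2 have odd degree, so an Eulerian trail exists (from 1 to 4).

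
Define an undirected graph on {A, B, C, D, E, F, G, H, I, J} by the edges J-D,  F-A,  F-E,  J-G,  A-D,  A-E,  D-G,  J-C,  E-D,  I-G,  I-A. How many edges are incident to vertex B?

0

B has no neighbors.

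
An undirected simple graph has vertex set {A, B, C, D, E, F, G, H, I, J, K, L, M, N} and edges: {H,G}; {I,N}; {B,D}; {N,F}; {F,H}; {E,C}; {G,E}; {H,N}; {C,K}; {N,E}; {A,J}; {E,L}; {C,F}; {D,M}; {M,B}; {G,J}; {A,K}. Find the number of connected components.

2

Component: {B, D, M}
Component: {A, C, E, F, G, H, I, J, K, L, N}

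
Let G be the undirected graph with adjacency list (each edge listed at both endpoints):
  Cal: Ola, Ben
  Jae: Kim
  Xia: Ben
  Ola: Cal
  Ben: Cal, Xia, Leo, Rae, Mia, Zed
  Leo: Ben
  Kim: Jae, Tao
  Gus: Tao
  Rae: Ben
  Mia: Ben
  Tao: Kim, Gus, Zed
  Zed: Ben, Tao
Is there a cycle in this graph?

|V| = 12, |E| = 11, number of components = 1.
Since 11 = 12 - 1, the graph is a forest and contains no cycle.

No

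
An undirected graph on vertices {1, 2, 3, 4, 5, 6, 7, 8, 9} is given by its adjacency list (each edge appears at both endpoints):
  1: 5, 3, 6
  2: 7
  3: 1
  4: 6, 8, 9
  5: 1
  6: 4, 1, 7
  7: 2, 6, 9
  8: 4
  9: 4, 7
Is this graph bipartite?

Yes

Color {2, 3, 5, 6, 8, 9} black and {1, 4, 7} white. No edge joins two same-colored vertices, so the graph is bipartite.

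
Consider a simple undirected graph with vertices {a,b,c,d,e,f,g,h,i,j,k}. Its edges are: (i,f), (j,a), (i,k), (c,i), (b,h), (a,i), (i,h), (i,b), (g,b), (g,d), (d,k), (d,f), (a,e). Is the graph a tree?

The graph has 11 vertices and 13 edges.
A tree on 11 vertices has exactly 10 edges; this graph has 13, so it contains a cycle and is not a tree.

No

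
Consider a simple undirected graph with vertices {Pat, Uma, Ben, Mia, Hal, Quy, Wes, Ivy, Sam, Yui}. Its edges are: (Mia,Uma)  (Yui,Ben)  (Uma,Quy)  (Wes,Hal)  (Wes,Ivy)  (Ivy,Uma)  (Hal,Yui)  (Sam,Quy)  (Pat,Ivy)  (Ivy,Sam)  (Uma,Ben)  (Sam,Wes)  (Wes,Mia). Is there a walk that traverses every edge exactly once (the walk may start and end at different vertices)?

Degrees: Pat:1, Uma:4, Ben:2, Mia:2, Hal:2, Quy:2, Wes:4, Ivy:4, Sam:3, Yui:2
Odd-degree vertices: Pat, Sam (2 total).
With 2 odd-degree vertices and all edges in one connected piece, an Eulerian trail exists (from Pat to Sam).

Yes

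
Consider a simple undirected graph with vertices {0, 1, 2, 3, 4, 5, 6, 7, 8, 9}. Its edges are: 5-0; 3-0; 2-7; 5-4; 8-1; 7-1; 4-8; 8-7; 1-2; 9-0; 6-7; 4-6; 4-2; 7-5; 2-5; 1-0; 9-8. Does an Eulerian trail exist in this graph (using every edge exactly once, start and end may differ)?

Yes

Degrees: 0:4, 1:4, 2:4, 3:1, 4:4, 5:4, 6:2, 7:5, 8:4, 9:2
Odd-degree vertices: 3, 7 (2 total).
With 2 odd-degree vertices and all edges in one connected piece, an Eulerian trail exists (from 3 to 7).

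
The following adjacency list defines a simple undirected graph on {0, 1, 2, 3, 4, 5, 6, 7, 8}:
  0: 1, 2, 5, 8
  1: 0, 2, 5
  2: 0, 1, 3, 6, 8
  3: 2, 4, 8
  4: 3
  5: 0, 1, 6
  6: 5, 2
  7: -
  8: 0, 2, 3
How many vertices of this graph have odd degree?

Degrees: 0:4, 1:3, 2:5, 3:3, 4:1, 5:3, 6:2, 7:0, 8:3
Odd-degree vertices: 1, 2, 3, 4, 5, 8.

6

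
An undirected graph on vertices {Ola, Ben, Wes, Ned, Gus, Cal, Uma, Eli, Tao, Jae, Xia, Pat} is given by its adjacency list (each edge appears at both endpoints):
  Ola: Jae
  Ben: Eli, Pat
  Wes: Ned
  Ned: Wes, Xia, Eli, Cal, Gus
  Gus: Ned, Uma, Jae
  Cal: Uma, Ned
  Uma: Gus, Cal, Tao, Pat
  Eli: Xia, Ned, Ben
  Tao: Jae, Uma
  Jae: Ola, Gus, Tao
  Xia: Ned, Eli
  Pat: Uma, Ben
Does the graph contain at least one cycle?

Yes

The graph has 12 vertices, 15 edges, and 1 connected component.
Since 15 > 12 - 1, a cycle must exist; for instance Gus-Uma-Pat-Ben-Eli-Xia-Ned-Gus.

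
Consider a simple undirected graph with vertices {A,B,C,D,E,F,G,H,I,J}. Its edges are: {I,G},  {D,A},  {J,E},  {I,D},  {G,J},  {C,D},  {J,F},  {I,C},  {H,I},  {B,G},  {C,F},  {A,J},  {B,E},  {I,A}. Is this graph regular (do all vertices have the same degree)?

No

Degrees: A:3, B:2, C:3, D:3, E:2, F:2, G:3, H:1, I:5, J:4
Degrees are not all equal (e.g. deg(H)=1 but deg(I)=5); not regular.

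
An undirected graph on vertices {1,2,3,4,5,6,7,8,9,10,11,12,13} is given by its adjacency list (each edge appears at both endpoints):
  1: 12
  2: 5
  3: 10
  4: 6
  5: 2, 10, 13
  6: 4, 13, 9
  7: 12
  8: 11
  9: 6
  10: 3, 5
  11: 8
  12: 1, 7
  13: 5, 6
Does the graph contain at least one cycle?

No

|V| = 13, |E| = 10, number of components = 3.
Since 10 = 13 - 3, the graph is a forest and contains no cycle.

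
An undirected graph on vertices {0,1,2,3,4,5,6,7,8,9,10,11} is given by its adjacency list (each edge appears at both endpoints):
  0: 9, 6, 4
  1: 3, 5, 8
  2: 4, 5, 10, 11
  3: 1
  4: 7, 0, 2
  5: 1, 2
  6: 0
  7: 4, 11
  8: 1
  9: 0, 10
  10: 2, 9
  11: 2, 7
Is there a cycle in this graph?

Yes

The graph has 12 vertices, 13 edges, and 1 connected component.
Since 13 > 12 - 1, a cycle must exist; for instance 4-2-11-7-4.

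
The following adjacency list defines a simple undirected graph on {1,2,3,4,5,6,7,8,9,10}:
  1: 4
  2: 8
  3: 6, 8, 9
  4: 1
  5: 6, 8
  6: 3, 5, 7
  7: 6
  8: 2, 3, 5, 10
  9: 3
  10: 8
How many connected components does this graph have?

2

Component: {1, 4}
Component: {2, 3, 5, 6, 7, 8, 9, 10}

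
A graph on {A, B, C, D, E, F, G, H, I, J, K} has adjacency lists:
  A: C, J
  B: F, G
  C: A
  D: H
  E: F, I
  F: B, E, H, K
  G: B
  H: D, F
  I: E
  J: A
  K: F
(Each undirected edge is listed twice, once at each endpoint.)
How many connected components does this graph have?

2

Component: {A, C, J}
Component: {B, D, E, F, G, H, I, K}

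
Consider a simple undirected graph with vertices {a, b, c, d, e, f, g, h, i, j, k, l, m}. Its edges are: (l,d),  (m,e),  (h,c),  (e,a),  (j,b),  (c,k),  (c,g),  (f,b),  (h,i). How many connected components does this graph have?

Component: {d, l}
Component: {a, e, m}
Component: {b, f, j}
Component: {c, g, h, i, k}

4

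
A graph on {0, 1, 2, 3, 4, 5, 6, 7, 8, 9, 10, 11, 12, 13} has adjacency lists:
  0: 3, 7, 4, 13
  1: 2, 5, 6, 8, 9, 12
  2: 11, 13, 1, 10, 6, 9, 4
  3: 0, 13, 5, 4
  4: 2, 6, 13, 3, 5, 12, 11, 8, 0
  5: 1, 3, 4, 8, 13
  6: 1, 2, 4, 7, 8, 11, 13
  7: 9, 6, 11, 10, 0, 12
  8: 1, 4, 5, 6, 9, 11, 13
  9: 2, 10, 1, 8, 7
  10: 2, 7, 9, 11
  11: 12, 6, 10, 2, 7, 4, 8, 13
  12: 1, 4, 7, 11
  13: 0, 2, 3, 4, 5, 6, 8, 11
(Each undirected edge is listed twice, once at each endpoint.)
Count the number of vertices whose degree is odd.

6

Degrees: 0:4, 1:6, 2:7, 3:4, 4:9, 5:5, 6:7, 7:6, 8:7, 9:5, 10:4, 11:8, 12:4, 13:8
Odd-degree vertices: 2, 4, 5, 6, 8, 9.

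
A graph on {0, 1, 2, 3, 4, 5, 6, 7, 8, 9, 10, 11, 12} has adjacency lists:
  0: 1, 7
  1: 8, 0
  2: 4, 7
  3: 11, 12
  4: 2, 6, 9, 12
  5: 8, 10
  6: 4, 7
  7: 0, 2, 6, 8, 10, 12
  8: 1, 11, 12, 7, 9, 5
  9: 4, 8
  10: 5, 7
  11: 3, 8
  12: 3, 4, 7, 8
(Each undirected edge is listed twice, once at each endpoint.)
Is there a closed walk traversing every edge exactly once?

Degrees: 0:2, 1:2, 2:2, 3:2, 4:4, 5:2, 6:2, 7:6, 8:6, 9:2, 10:2, 11:2, 12:4
Every vertex has even degree and the edges form a single connected piece, so an Eulerian circuit exists.

Yes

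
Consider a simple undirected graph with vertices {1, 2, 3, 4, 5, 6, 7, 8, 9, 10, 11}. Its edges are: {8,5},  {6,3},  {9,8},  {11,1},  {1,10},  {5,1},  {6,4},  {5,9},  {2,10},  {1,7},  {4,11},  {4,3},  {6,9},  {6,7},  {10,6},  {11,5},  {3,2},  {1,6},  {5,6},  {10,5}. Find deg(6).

7

Neighbors of 6: 1, 3, 4, 5, 7, 9, 10.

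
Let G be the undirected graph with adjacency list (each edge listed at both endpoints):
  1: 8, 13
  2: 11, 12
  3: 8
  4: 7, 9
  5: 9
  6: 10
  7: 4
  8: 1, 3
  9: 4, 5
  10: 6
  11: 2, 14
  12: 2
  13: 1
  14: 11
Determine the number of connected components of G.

Component: {6, 10}
Component: {1, 3, 8, 13}
Component: {2, 11, 12, 14}
Component: {4, 5, 7, 9}

4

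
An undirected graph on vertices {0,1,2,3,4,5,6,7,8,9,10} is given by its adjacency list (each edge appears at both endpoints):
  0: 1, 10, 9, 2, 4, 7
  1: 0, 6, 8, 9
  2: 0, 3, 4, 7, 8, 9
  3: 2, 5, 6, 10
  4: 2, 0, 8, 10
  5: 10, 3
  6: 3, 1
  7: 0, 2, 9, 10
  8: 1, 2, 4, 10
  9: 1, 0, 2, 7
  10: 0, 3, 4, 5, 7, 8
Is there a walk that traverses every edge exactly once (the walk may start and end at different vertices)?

Degrees: 0:6, 1:4, 2:6, 3:4, 4:4, 5:2, 6:2, 7:4, 8:4, 9:4, 10:6
Odd-degree vertices: none (0 total).
The non-isolated vertices are connected and exactly 0 have odd degree, so an Eulerian trail exists.

Yes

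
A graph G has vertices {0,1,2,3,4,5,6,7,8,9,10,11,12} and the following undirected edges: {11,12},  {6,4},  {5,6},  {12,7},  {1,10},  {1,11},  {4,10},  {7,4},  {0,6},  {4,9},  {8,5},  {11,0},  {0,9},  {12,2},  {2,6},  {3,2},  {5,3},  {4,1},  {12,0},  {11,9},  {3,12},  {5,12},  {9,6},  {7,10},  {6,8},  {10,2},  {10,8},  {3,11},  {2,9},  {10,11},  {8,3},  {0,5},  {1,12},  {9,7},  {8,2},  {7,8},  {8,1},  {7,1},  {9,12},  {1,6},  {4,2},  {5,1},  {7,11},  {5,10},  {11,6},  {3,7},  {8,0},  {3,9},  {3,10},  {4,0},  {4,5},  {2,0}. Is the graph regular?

Degrees: 0:8, 1:8, 2:8, 3:8, 4:8, 5:8, 6:8, 7:8, 8:8, 9:8, 10:8, 11:8, 12:8
Every vertex has degree 8, so the graph is 8-regular.

Yes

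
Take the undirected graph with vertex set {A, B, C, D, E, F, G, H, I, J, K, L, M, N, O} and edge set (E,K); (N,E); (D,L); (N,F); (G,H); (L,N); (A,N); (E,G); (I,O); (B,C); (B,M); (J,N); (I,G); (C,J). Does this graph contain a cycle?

The graph has 15 vertices, 14 edges, and 1 connected component.
A forest on 15 vertices with 1 component has exactly 14 edges, which matches — so no cycle.

No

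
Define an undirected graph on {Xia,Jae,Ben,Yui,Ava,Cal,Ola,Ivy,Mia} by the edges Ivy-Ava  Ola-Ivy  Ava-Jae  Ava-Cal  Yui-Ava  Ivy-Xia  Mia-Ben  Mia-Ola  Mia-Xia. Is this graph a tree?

No

|V| = 9, |E| = 9.
Connected but with 9 > 8 edges, so it has a cycle and is not a tree.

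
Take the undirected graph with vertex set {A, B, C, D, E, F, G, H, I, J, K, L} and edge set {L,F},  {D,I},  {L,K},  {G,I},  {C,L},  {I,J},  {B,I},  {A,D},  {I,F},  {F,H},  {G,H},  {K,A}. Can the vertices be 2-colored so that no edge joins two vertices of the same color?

A valid 2-coloring puts {B, C, D, E, F, G, J, K} on one side and {A, H, I, L} on the other; every edge crosses between the two sides.

Yes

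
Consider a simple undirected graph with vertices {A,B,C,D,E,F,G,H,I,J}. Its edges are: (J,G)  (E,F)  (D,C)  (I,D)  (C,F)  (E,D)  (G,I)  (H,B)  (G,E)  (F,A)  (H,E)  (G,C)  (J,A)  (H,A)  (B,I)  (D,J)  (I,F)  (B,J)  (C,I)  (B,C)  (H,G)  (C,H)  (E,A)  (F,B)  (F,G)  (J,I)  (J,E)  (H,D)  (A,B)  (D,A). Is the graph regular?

Degrees: A:6, B:6, C:6, D:6, E:6, F:6, G:6, H:6, I:6, J:6
All degrees equal 6; the graph is regular.

Yes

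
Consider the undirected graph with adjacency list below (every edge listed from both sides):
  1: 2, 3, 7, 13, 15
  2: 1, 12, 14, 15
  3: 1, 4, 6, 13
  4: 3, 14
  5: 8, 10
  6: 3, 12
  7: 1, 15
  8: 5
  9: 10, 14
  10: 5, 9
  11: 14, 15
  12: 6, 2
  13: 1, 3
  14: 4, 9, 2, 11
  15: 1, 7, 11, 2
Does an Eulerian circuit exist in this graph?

No

Degrees: 1:5, 2:4, 3:4, 4:2, 5:2, 6:2, 7:2, 8:1, 9:2, 10:2, 11:2, 12:2, 13:2, 14:4, 15:4
1, 8 have odd degree; an Eulerian circuit needs every degree to be even, so none exists.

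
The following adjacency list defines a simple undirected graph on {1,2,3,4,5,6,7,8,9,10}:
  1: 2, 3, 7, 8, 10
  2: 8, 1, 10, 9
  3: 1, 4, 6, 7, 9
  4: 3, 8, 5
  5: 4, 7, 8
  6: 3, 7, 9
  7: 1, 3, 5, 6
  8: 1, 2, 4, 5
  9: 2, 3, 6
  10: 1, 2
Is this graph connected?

Starting from 1 and exploring outward reaches every vertex (1, 3, 10, 2, 7, 8, 4, 6, 9, 5); the graph is connected.

Yes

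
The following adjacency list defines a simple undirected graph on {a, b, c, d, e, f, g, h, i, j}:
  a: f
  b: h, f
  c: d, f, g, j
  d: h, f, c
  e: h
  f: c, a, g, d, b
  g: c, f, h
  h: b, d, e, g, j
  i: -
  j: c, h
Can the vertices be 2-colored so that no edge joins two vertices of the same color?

No

The cycle c-f-g-c has length 3, which is odd, so the graph is not bipartite.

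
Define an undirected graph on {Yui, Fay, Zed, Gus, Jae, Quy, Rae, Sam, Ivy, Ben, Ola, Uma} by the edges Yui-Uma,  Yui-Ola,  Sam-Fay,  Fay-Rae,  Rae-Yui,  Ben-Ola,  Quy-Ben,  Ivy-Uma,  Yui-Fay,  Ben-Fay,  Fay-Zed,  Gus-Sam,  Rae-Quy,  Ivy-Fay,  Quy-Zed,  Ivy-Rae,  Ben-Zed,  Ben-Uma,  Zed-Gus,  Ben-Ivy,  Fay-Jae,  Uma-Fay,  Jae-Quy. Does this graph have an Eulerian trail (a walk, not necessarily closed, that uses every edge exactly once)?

Yes

Degrees: Yui:4, Fay:8, Zed:4, Gus:2, Jae:2, Quy:4, Rae:4, Sam:2, Ivy:4, Ben:6, Ola:2, Uma:4
Odd-degree vertices: none (0 total).
With 0 odd-degree vertices and all edges in one connected piece, an Eulerian trail exists.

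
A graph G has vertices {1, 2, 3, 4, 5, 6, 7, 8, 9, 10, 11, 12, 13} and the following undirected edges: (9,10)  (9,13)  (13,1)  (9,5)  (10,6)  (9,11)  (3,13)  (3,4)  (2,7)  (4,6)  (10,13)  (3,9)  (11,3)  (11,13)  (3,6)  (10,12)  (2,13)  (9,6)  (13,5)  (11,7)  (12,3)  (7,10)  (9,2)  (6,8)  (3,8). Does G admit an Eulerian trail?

Degrees: 1:1, 2:3, 3:7, 4:2, 5:2, 6:5, 7:3, 8:2, 9:7, 10:5, 11:4, 12:2, 13:7
Odd-degree vertices: 1, 2, 3, 6, 7, 9, 10, 13 (8 total).
An Eulerian trail requires 0 or 2 odd-degree vertices; here there are 8.

No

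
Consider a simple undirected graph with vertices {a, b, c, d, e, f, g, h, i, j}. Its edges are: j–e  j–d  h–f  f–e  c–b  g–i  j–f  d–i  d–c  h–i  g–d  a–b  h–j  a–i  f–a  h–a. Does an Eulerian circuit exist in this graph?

Yes

Degrees: a:4, b:2, c:2, d:4, e:2, f:4, g:2, h:4, i:4, j:4
All degrees are even and the non-isolated vertices are connected — an Eulerian circuit exists.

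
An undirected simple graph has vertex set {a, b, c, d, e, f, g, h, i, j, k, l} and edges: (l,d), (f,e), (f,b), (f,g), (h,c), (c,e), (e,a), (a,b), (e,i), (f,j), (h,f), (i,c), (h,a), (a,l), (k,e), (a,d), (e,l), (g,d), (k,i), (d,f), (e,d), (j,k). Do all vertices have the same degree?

No

Degrees: a:5, b:2, c:3, d:5, e:7, f:6, g:2, h:3, i:3, j:2, k:3, l:3
Vertex b has degree 2 while e has degree 7, so the graph is not regular.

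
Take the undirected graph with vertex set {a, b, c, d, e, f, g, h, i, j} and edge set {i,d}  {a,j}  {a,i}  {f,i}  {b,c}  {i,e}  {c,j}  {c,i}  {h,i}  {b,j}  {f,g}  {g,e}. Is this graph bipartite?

No

The cycle c-b-j-c has length 3, which is odd, so the graph is not bipartite.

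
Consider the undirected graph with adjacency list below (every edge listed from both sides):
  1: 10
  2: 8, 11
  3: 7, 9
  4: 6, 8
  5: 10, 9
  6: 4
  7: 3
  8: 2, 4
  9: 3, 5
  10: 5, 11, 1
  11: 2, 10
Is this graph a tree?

Yes

|V| = 11, |E| = 10.
It is connected with exactly 10 edges, hence acyclic — it is a tree.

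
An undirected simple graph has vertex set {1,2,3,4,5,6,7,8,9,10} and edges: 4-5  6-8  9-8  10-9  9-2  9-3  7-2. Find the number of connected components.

3

Component: {1}
Component: {4, 5}
Component: {2, 3, 6, 7, 8, 9, 10}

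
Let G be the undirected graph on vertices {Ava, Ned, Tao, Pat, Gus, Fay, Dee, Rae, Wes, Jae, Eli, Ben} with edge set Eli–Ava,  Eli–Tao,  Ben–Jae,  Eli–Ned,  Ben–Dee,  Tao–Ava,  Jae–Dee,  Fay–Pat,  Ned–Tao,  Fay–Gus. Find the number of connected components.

5

Component: {Rae}
Component: {Wes}
Component: {Pat, Gus, Fay}
Component: {Dee, Jae, Ben}
Component: {Ava, Ned, Tao, Eli}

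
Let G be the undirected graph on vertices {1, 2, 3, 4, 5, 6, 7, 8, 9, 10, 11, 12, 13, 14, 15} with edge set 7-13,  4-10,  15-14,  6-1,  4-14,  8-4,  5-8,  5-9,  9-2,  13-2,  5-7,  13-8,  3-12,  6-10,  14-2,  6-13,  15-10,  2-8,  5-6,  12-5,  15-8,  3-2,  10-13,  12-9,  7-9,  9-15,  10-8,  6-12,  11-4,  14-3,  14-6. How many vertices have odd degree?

10

Degrees: 1:1, 2:5, 3:3, 4:4, 5:5, 6:6, 7:3, 8:6, 9:5, 10:5, 11:1, 12:4, 13:5, 14:5, 15:4
Odd-degree vertices: 1, 2, 3, 5, 7, 9, 10, 11, 13, 14.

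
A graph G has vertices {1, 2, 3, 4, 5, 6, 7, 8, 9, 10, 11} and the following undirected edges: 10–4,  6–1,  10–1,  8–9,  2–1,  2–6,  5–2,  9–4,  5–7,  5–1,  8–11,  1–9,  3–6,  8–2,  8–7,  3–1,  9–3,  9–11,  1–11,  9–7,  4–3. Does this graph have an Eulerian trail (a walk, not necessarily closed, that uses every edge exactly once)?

Degrees: 1:7, 2:4, 3:4, 4:3, 5:3, 6:3, 7:3, 8:4, 9:6, 10:2, 11:3
Odd-degree vertices: 1, 4, 5, 6, 7, 11 (6 total).
With 6 odd-degree vertices (more than two), no single trail can use every edge.

No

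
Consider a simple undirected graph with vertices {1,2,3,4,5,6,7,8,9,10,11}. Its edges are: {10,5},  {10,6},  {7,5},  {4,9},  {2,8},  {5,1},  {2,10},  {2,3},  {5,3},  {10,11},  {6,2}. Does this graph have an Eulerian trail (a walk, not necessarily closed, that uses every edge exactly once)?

No

Degrees: 1:1, 2:4, 3:2, 4:1, 5:4, 6:2, 7:1, 8:1, 9:1, 10:4, 11:1
Odd-degree vertices: 1, 4, 7, 8, 9, 11 (6 total).
An Eulerian trail requires 0 or 2 odd-degree vertices; here there are 6.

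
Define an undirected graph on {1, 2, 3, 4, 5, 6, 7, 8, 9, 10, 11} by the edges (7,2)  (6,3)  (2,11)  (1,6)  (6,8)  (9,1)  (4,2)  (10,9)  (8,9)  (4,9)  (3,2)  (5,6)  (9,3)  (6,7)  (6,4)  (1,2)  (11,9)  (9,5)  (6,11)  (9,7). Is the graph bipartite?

Partition the vertices as {2, 6, 9} vs {1, 3, 4, 5, 7, 8, 10, 11}. Each listed edge has one endpoint in each part, so the graph is bipartite.

Yes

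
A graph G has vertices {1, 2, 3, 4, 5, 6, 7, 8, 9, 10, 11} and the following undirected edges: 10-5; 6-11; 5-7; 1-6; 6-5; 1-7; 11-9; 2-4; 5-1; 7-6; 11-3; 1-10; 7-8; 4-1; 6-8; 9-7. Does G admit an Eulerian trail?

Degrees: 1:5, 2:1, 3:1, 4:2, 5:4, 6:5, 7:5, 8:2, 9:2, 10:2, 11:3
Odd-degree vertices: 1, 2, 3, 6, 7, 11 (6 total).
With 6 odd-degree vertices (more than two), no single trail can use every edge.

No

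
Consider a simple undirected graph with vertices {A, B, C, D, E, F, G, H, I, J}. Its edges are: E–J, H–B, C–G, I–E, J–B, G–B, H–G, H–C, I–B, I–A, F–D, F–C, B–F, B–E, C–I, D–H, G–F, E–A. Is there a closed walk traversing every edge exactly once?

Degrees: A:2, B:6, C:4, D:2, E:4, F:4, G:4, H:4, I:4, J:2
Every vertex has even degree and the edges form a single connected piece, so an Eulerian circuit exists.

Yes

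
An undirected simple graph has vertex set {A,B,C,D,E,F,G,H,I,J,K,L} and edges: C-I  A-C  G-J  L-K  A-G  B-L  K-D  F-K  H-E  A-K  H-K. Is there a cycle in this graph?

No

|V| = 12, |E| = 11, number of components = 1.
Since 11 = 12 - 1, the graph is a forest and contains no cycle.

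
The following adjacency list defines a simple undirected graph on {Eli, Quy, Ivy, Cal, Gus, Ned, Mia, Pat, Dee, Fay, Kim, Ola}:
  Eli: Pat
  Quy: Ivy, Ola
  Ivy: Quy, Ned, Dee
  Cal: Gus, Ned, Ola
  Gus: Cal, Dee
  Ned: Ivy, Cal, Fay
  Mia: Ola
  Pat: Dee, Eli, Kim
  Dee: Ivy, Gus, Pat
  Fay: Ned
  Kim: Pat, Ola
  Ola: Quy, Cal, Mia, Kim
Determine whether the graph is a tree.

The graph has 12 vertices and 14 edges.
A tree on 12 vertices has exactly 11 edges; this graph has 14, so it contains a cycle and is not a tree.

No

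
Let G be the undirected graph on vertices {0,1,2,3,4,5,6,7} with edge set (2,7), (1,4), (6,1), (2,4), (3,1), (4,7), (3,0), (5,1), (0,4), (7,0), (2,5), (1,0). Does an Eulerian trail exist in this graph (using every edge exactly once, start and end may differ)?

No

Degrees: 0:4, 1:5, 2:3, 3:2, 4:4, 5:2, 6:1, 7:3
Odd-degree vertices: 1, 2, 6, 7 (4 total).
With 4 odd-degree vertices (more than two), no single trail can use every edge.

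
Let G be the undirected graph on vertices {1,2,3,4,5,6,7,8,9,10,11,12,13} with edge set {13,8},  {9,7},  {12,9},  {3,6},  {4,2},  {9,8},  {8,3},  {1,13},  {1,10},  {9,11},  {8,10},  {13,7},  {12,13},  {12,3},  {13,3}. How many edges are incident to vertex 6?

Neighbors of 6: 3.

1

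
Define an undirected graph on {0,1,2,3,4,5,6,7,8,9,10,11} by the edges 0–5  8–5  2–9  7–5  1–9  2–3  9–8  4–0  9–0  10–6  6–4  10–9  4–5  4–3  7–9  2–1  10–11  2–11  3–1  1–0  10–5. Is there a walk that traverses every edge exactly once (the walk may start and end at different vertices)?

Degrees: 0:4, 1:4, 2:4, 3:3, 4:4, 5:5, 6:2, 7:2, 8:2, 9:6, 10:4, 11:2
Odd-degree vertices: 3, 5 (2 total).
The non-isolated vertices are connected and exactly 2 have odd degree, so an Eulerian trail exists (from 3 to 5).

Yes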